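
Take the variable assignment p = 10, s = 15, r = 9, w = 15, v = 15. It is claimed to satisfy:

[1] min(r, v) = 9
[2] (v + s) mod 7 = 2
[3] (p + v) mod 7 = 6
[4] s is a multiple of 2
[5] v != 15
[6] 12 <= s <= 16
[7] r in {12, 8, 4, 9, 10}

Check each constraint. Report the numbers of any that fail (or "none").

Violated: 3, 4, and 5.

[1] min(9, 15) = 9  ✔
[2] v + s = 30; 30 mod 7 = 2  ✔
[3] p + v = 25; 25 mod 7 = 4, not 6  ✘
[4] 15 = 2*7 + 1, so 2 does not divide 15  ✘
[5] v = 15, but 15 is required to differ  ✘
[6] s = 15 lies in [12, 16]  ✔
[7] r = 9 is in {12, 8, 4, 9, 10}  ✔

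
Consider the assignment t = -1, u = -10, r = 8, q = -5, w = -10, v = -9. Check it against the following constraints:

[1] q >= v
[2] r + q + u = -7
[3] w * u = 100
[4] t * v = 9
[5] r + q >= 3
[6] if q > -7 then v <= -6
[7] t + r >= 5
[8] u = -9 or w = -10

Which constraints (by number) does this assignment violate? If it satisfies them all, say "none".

[1] q = -5, v = -9; -5 ≥ -9  OK
[2] r + q + u = 8 + (-5) + (-10) = -7  OK
[3] w * u = -10 * (-10) = 100  OK
[4] t * v = -1 * (-9) = 9  OK
[5] r + q = 8 + (-5) = 3; 3 ≥ 3  OK
[6] q = -5 > -7, so we need v ≤ -6; v = -9 ≤ -6  OK
[7] t + r = -1 + 8 = 7; 7 ≥ 5  OK
[8] u = -10 ≠ -9, but w = -10 = -10 (second disjunct)  OK

The assignment satisfies every constraint.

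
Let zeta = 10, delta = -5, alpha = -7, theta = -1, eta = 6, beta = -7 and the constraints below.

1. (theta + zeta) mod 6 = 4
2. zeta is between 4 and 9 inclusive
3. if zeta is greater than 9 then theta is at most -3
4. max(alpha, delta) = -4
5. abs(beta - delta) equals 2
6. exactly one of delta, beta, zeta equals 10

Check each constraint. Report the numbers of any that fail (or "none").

Violated: 1, 2, 3, 4.

1. theta + zeta = 9; 9 mod 6 = 3, not 4 — fails.
2. zeta = 10 is outside [4, 9] — fails.
3. zeta = 10 > 9, so we need theta ≤ -3; but theta = -1 > -3 — fails.
4. max(-7, -5) = -5, not -4 — fails.
5. abs(-7 - (-5)) = 2 — holds.
6. delta=-5, beta=-7, zeta=10; 1 of them equals 10 — holds.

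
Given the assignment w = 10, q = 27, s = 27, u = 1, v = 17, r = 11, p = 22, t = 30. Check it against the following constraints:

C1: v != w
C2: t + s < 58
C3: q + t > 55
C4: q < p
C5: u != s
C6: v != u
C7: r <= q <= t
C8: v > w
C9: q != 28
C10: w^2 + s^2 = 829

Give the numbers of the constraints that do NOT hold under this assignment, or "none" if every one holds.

C1: v = 17, w = 10; distinct — holds.
C2: t + s = 30 + 27 = 57; 57 < 58 — holds.
C3: q + t = 27 + 30 = 57; 57 > 55 — holds.
C4: q = 27, p = 22; 27 ≥ 22 (want <) — does not hold.
C5: u = 1, s = 27; distinct — holds.
C6: v = 17, u = 1; distinct — holds.
C7: values 11 <= 27 <= 30 — holds.
C8: v = 17, w = 10; 17 > 10 — holds.
C9: q = 27, and 27 ≠ 28 — holds.
C10: w^2 + s^2 = 10^2 + 27^2 = 100 + 729 = 829 — holds.

The assignment fails constraint 4.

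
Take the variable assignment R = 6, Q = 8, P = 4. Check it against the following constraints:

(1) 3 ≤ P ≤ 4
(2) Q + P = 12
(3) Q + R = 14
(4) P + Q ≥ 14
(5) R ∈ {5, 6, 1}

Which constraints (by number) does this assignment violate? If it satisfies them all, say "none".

(1) P = 4 lies in [3, 4] — satisfied.
(2) Q + P = 8 + 4 = 12 — satisfied.
(3) Q + R = 8 + 6 = 14 — satisfied.
(4) P + Q = 4 + 8 = 12; 12 < 14, bound 14 not met — violated.
(5) R = 6 is in {5, 6, 1} — satisfied.

Constraint 4 does not hold.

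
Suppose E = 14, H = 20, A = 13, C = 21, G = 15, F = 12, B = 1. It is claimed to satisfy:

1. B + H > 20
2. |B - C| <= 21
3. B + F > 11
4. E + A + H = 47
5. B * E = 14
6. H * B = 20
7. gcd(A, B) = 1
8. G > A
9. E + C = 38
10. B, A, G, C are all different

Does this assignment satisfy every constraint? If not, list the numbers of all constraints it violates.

Constraint 9 does not hold.

1. B + H = 1 + 20 = 21; 21 > 20  ✓
2. |1 - 21| = 20; 20 ≤ 21  ✓
3. B + F = 1 + 12 = 13; 13 > 11  ✓
4. E + A + H = 14 + 13 + 20 = 47  ✓
5. B * E = 1 * 14 = 14  ✓
6. H * B = 20 * 1 = 20  ✓
7. gcd(13, 1) = 1  ✓
8. G = 15, A = 13; 15 > 13  ✓
9. E + C = 14 + 21 = 35, not 38  ✗
10. values 1, 13, 15, 21 are pairwise distinct  ✓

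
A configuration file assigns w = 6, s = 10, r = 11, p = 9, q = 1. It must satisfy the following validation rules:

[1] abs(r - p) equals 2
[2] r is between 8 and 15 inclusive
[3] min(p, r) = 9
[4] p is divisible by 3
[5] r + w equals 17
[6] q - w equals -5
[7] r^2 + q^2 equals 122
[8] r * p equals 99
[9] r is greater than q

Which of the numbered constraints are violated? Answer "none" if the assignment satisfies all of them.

All constraints are satisfied.

[1] abs(11 - 9) = 2  ✓
[2] r = 11 lies in [8, 15]  ✓
[3] min(9, 11) = 9  ✓
[4] 9 / 3 = 3, so 3 divides 9  ✓
[5] r + w = 11 + 6 = 17  ✓
[6] q - w = 1 - 6 = -5  ✓
[7] r^2 + q^2 = 11^2 + 1^2 = 121 + 1 = 122  ✓
[8] r * p = 11 * 9 = 99  ✓
[9] r = 11, q = 1; 11 > 1  ✓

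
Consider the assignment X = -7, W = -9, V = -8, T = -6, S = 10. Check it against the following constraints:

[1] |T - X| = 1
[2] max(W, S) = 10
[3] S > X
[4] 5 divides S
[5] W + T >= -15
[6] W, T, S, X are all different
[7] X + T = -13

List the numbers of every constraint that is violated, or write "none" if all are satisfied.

None — every constraint holds.

[1] |-6 - (-7)| = 1 — holds.
[2] max(-9, 10) = 10 — holds.
[3] S = 10, X = -7; 10 > -7 — holds.
[4] 10 / 5 = 2, so 5 divides 10 — holds.
[5] W + T = -9 + (-6) = -15; -15 ≥ -15 — holds.
[6] values -9, -6, 10, -7 are pairwise distinct — holds.
[7] X + T = -7 + (-6) = -13 — holds.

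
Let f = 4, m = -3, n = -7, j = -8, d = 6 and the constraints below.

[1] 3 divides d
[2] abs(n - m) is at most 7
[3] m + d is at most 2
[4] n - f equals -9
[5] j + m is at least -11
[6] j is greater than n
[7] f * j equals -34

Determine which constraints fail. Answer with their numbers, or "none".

[1] 6 / 3 = 2, so 3 divides 6 — holds.
[2] abs(-7 - (-3)) = 4; 4 ≤ 7 — holds.
[3] m + d = -3 + 6 = 3; 3 > 2, bound 2 not met — fails.
[4] n - f = -7 - 4 = -11, not -9 — fails.
[5] j + m = -8 + (-3) = -11; -11 ≥ -11 — holds.
[6] j = -8, n = -7; -8 ≤ -7 (want >) — fails.
[7] f * j = 4 * (-8) = -32, not -34 — fails.

Constraints 3, 4, 6, and 7 do not hold.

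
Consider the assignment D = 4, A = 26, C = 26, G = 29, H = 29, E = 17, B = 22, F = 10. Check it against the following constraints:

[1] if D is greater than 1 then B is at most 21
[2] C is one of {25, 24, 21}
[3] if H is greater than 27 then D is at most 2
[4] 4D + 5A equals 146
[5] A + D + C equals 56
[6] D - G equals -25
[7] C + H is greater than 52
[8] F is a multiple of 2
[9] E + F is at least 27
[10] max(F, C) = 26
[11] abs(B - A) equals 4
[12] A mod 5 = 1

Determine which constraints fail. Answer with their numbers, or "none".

No — constraints 1, 2, and 3 are not satisfied.

[1] D = 4 > 1, so we need B ≤ 21; but B = 22 > 21 — does not hold.
[2] C = 26 is not in {25, 24, 21} — does not hold.
[3] H = 29 > 27, so we need D ≤ 2; but D = 4 > 2 — does not hold.
[4] 4D + 5A = 4(4) + 5(26) = 146 — holds.
[5] A + D + C = 26 + 4 + 26 = 56 — holds.
[6] D - G = 4 - 29 = -25 — holds.
[7] C + H = 26 + 29 = 55; 55 > 52 — holds.
[8] 10 / 2 = 5, so 2 divides 10 — holds.
[9] E + F = 17 + 10 = 27; 27 ≥ 27 — holds.
[10] max(10, 26) = 26 — holds.
[11] abs(22 - 26) = 4 — holds.
[12] 26 mod 5 = 1 — holds.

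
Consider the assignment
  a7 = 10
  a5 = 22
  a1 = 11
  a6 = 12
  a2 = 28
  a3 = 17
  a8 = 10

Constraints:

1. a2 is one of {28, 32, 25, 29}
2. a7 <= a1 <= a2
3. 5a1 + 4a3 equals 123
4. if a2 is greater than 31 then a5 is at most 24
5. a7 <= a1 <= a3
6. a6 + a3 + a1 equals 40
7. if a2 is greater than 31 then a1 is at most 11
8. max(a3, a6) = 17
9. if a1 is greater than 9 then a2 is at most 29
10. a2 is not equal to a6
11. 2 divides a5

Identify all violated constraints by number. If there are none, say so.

The assignment satisfies every constraint.

1. a2 = 28 is in {28, 32, 25, 29} — OK.
2. values 10 <= 11 <= 28 — OK.
3. 5a1 + 4a3 = 5(11) + 4(17) = 123 — OK.
4. a2 = 28, not > 31; antecedent false, conditional vacuously true — OK.
5. values 10 <= 11 <= 17 — OK.
6. a6 + a3 + a1 = 12 + 17 + 11 = 40 — OK.
7. a2 = 28, not > 31; antecedent false, conditional vacuously true — OK.
8. max(17, 12) = 17 — OK.
9. a1 = 11 > 9, so we need a2 ≤ 29; a2 = 28 ≤ 29 — OK.
10. a2 = 28, a6 = 12; distinct — OK.
11. 22 / 2 = 11, so 2 divides 22 — OK.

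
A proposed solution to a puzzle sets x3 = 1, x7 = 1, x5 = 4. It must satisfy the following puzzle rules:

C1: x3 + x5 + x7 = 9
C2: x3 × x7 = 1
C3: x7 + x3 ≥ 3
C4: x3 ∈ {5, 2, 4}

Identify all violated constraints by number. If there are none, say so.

The assignment fails constraints 1, 3, and 4.

C1: x3 + x5 + x7 = 1 + 4 + 1 = 6, not 9 — violated.
C2: x3 × x7 = 1 × 1 = 1 — OK.
C3: x7 + x3 = 1 + 1 = 2; 2 < 3, bound 3 not met — violated.
C4: x3 = 1 is not in {5, 2, 4} — violated.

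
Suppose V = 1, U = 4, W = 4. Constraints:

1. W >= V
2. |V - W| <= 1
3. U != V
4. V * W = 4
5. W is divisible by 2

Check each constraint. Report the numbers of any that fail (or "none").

1. W = 4, V = 1; 4 ≥ 1 — OK.
2. |1 - 4| = 3; 3 > 1, exceeds bound 1 — violated.
3. U = 4, V = 1; distinct — OK.
4. V * W = 1 * 4 = 4 — OK.
5. 4 / 2 = 2, so 2 divides 4 — OK.

Constraint 2 does not hold.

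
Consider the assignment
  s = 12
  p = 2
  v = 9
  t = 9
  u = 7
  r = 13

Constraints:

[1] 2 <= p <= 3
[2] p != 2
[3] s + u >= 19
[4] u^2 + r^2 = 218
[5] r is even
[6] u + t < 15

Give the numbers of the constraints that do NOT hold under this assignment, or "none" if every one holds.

No — constraints 2, 5, and 6 are not satisfied.

[1] p = 2 lies in [2, 3] — holds.
[2] p = 2, but 2 is required to differ — does not hold.
[3] s + u = 12 + 7 = 19; 19 ≥ 19 — holds.
[4] u^2 + r^2 = 7^2 + 13^2 = 49 + 169 = 218 — holds.
[5] r = 13 is odd — does not hold.
[6] u + t = 7 + 9 = 16; 16 ≥ 15, bound 15 not met — does not hold.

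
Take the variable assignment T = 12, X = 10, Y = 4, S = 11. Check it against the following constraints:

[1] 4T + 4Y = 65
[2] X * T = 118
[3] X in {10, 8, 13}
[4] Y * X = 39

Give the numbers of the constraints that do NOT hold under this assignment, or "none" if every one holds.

[1] 4T + 4Y = 4(12) + 4(4) = 64, not 65 — violated.
[2] X * T = 10 * 12 = 120, not 118 — violated.
[3] X = 10 is in {10, 8, 13} — satisfied.
[4] Y * X = 4 * 10 = 40, not 39 — violated.

Constraints 1, 2, and 4 do not hold.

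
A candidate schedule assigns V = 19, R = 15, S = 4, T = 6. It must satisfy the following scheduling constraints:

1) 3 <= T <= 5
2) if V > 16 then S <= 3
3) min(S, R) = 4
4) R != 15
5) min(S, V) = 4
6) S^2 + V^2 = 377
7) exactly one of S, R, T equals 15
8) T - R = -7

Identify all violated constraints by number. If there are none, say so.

Constraints 1, 2, 4, and 8 do not hold.

1) T = 6 is outside [3, 5]  ✗
2) V = 19 > 16, so we need S ≤ 3; but S = 4 > 3  ✗
3) min(4, 15) = 4  ✓
4) R = 15, but 15 is required to differ  ✗
5) min(4, 19) = 4  ✓
6) S^2 + V^2 = 4^2 + 19^2 = 16 + 361 = 377  ✓
7) S=4, R=15, T=6; 1 of them equals 15  ✓
8) T - R = 6 - 15 = -9, not -7  ✗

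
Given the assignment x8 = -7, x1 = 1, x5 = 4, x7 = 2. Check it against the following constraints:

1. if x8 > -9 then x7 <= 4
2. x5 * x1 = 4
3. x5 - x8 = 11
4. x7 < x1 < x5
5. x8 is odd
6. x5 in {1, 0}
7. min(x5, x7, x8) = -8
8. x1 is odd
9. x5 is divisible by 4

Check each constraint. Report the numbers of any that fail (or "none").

1. x8 = -7 > -9, so we need x7 ≤ 4; x7 = 2 ≤ 4  holds
2. x5 * x1 = 4 * 1 = 4  holds
3. x5 - x8 = 4 - (-7) = 11  holds
4. values 2, 1, 4; x7 = 2 is not < x1 = 1  fails
5. x8 = -7 is odd  holds
6. x5 = 4 is not in {1, 0}  fails
7. min(4, 2, -7) = -7, not -8  fails
8. x1 = 1 is odd  holds
9. 4 / 4 = 1, so 4 divides 4  holds

Constraints 4, 6, and 7 are violated.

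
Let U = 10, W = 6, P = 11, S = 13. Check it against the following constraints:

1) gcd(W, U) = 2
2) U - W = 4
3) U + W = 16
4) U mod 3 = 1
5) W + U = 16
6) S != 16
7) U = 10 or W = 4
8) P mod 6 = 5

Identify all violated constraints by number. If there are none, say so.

1) gcd(6, 10) = 2  OK
2) U - W = 10 - 6 = 4  OK
3) U + W = 10 + 6 = 16  OK
4) 10 mod 3 = 1  OK
5) W + U = 6 + 10 = 16  OK
6) S = 13, and 13 ≠ 16  OK
7) U = 10 = 10 (first disjunct)  OK
8) 11 mod 6 = 5  OK

Yes — all constraints hold.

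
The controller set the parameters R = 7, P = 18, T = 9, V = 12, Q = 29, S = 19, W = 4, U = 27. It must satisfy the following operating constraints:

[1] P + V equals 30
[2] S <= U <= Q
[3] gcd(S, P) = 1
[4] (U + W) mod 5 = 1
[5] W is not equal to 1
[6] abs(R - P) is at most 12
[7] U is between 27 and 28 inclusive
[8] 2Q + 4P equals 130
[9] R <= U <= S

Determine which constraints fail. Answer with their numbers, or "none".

Violated: 9.

[1] P + V = 18 + 12 = 30  yes
[2] values 19 <= 27 <= 29  yes
[3] gcd(19, 18) = 1  yes
[4] U + W = 31; 31 mod 5 = 1  yes
[5] W = 4, and 4 ≠ 1  yes
[6] abs(7 - 18) = 11; 11 ≤ 12  yes
[7] U = 27 lies in [27, 28]  yes
[8] 2Q + 4P = 2(29) + 4(18) = 130  yes
[9] values 7, 27, 19; U = 27 is not <= S = 19  no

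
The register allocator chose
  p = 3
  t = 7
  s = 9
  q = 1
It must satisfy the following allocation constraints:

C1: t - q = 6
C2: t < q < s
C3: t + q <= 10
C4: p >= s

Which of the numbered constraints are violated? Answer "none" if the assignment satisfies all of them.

The assignment fails constraints 2, 4.

C1: t - q = 7 - 1 = 6 — holds.
C2: values 7, 1, 9; t = 7 is not < q = 1 — does not hold.
C3: t + q = 7 + 1 = 8; 8 ≤ 10 — holds.
C4: p = 3, s = 9; 3 < 9 (want ≥) — does not hold.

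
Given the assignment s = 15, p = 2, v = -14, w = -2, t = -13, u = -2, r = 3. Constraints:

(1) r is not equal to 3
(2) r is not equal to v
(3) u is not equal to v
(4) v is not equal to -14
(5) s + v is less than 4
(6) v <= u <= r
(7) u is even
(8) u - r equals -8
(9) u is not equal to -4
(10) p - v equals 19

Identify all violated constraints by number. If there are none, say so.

(1) r = 3, but 3 is required to differ  fails
(2) r = 3, v = -14; distinct  holds
(3) u = -2, v = -14; distinct  holds
(4) v = -14, but -14 is required to differ  fails
(5) s + v = 15 + (-14) = 1; 1 < 4  holds
(6) values -14 <= -2 <= 3  holds
(7) u = -2 is even  holds
(8) u - r = -2 - 3 = -5, not -8  fails
(9) u = -2, and -2 ≠ -4  holds
(10) p - v = 2 - (-14) = 16, not 19  fails

The assignment fails constraints 1, 4, 8, 10.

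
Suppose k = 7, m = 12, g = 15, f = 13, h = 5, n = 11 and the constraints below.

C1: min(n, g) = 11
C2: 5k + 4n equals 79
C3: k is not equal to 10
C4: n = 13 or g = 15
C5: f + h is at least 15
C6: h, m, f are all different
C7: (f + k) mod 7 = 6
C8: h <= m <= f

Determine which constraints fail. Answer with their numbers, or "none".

C1: min(11, 15) = 11 — holds.
C2: 5k + 4n = 5(7) + 4(11) = 79 — holds.
C3: k = 7, and 7 ≠ 10 — holds.
C4: n = 11 ≠ 13, but g = 15 = 15 (second disjunct) — holds.
C5: f + h = 13 + 5 = 18; 18 ≥ 15 — holds.
C6: values 5, 12, 13 are pairwise distinct — holds.
C7: f + k = 20; 20 mod 7 = 6 — holds.
C8: values 5 <= 12 <= 13 — holds.

None — every constraint holds.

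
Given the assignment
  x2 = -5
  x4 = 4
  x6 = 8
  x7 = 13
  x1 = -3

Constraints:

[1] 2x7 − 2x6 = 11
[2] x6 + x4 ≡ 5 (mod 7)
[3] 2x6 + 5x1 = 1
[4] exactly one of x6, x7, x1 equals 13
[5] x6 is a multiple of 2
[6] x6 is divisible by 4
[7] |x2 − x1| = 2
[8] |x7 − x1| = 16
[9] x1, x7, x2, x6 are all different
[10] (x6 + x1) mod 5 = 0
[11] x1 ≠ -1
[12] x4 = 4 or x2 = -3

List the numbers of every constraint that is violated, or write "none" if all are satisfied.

[1] 2x7 − 2x6 = 2(13) − 2(8) = 10, not 11  no
[2] x6 + x4 = 12; 12 mod 7 = 5  yes
[3] 2x6 + 5x1 = 2(8) + 5(-3) = 1  yes
[4] x6=8, x7=13, x1=-3; 1 of them equals 13  yes
[5] 8 / 2 = 4, so 2 divides 8  yes
[6] 8 / 4 = 2, so 4 divides 8  yes
[7] |-5 − (-3)| = 2  yes
[8] |13 − (-3)| = 16  yes
[9] values -3, 13, -5, 8 are pairwise distinct  yes
[10] x6 + x1 = 5; 5 mod 5 = 0  yes
[11] x1 = -3, and -3 ≠ -1  yes
[12] x4 = 4 = 4 (first disjunct)  yes

Constraint 1 is violated.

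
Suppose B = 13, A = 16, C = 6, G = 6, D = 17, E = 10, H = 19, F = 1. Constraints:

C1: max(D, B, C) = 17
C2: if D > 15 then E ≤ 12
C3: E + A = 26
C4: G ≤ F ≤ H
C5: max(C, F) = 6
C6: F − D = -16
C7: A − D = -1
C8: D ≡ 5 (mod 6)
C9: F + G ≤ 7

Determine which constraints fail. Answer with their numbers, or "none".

No — constraint 4 is not satisfied.

C1: max(17, 13, 6) = 17 — satisfied.
C2: D = 17 > 15, so we need E ≤ 12; E = 10 ≤ 12 — satisfied.
C3: E + A = 10 + 16 = 26 — satisfied.
C4: values 6, 1, 19; G = 6 is not ≤ F = 1 — violated.
C5: max(6, 1) = 6 — satisfied.
C6: F − D = 1 − 17 = -16 — satisfied.
C7: A − D = 16 − 17 = -1 — satisfied.
C8: 17 mod 6 = 5 — satisfied.
C9: F + G = 1 + 6 = 7; 7 ≤ 7 — satisfied.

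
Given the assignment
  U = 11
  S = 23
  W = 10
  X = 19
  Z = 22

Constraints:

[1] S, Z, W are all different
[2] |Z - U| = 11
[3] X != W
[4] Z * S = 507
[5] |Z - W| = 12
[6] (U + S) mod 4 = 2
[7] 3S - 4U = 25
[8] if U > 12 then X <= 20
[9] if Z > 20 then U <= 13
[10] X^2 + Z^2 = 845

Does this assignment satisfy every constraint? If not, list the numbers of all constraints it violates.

[1] values 23, 22, 10 are pairwise distinct  OK
[2] |22 - 11| = 11  OK
[3] X = 19, W = 10; distinct  OK
[4] Z * S = 22 * 23 = 506, not 507  FAIL
[5] |22 - 10| = 12  OK
[6] U + S = 34; 34 mod 4 = 2  OK
[7] 3S - 4U = 3(23) - 4(11) = 25  OK
[8] U = 11, not > 12; antecedent false, conditional vacuously true  OK
[9] Z = 22 > 20, so we need U ≤ 13; U = 11 ≤ 13  OK
[10] X^2 + Z^2 = 19^2 + 22^2 = 361 + 484 = 845  OK

Violated: 4.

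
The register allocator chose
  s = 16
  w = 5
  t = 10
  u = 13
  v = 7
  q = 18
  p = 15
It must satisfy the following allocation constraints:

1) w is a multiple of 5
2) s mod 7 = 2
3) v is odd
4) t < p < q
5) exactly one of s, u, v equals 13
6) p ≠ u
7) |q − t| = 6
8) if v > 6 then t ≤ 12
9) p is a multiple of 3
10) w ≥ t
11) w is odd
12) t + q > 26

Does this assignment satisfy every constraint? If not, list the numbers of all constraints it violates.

1) 5 / 5 = 1, so 5 divides 5 — OK.
2) 16 mod 7 = 2 — OK.
3) v = 7 is odd — OK.
4) values 10 < 15 < 18 — OK.
5) s=16, u=13, v=7; 1 of them equals 13 — OK.
6) p = 15, u = 13; distinct — OK.
7) |18 − 10| = 8, not 6 — violated.
8) v = 7 > 6, so we need t ≤ 12; t = 10 ≤ 12 — OK.
9) 15 / 3 = 5, so 3 divides 15 — OK.
10) w = 5, t = 10; 5 < 10 (want ≥) — violated.
11) w = 5 is odd — OK.
12) t + q = 10 + 18 = 28; 28 > 26 — OK.

Constraints 7, 10 do not hold.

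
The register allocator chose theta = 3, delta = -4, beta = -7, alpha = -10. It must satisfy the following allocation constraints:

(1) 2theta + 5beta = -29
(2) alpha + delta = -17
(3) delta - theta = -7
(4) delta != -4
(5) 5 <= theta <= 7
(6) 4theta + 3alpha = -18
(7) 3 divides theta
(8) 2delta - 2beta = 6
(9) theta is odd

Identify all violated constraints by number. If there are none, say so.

Constraints 2, 4, and 5 are violated.

(1) 2theta + 5beta = 2(3) + 5(-7) = -29  ✔
(2) alpha + delta = -10 + (-4) = -14, not -17  ✘
(3) delta - theta = -4 - 3 = -7  ✔
(4) delta = -4, but -4 is required to differ  ✘
(5) theta = 3 is outside [5, 7]  ✘
(6) 4theta + 3alpha = 4(3) + 3(-10) = -18  ✔
(7) 3 / 3 = 1, so 3 divides 3  ✔
(8) 2delta - 2beta = 2(-4) - 2(-7) = 6  ✔
(9) theta = 3 is odd  ✔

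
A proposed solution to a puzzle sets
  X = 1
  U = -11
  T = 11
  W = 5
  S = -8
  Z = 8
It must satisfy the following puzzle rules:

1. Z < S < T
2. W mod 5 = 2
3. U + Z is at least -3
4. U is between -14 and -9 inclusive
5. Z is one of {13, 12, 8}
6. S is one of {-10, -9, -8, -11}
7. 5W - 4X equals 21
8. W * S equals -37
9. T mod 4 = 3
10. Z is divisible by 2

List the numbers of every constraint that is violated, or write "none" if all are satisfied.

1. values 8, -8, 11; Z = 8 is not < S = -8  ✗
2. 5 mod 5 = 0, not 2  ✗
3. U + Z = -11 + 8 = -3; -3 ≥ -3  ✓
4. U = -11 lies in [-14, -9]  ✓
5. Z = 8 is in {13, 12, 8}  ✓
6. S = -8 is in {-10, -9, -8, -11}  ✓
7. 5W - 4X = 5(5) - 4(1) = 21  ✓
8. W * S = 5 * (-8) = -40, not -37  ✗
9. 11 mod 4 = 3  ✓
10. 8 / 2 = 4, so 2 divides 8  ✓

Violated: 1, 2, and 8.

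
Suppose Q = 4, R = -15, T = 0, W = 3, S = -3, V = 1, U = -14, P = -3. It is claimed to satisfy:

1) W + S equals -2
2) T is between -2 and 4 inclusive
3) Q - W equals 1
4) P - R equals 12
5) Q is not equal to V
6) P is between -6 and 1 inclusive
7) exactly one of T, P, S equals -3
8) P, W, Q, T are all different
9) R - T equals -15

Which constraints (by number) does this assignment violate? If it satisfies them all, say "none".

1) W + S = 3 + (-3) = 0, not -2  ✗
2) T = 0 lies in [-2, 4]  ✓
3) Q - W = 4 - 3 = 1  ✓
4) P - R = -3 - (-15) = 12  ✓
5) Q = 4, V = 1; distinct  ✓
6) P = -3 lies in [-6, 1]  ✓
7) T=0, P=-3, S=-3; 2 of them equal -3, not exactly one  ✗
8) values -3, 3, 4, 0 are pairwise distinct  ✓
9) R - T = -15 - 0 = -15  ✓

Constraints 1, 7 do not hold.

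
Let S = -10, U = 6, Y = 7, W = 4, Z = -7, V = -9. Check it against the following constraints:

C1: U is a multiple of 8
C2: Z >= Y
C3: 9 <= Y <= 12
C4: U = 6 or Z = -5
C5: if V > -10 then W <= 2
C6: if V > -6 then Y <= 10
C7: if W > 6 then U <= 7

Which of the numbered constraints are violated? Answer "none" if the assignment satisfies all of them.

C1: 6 = 8*0 + 6, so 8 does not divide 6 — does not hold.
C2: Z = -7, Y = 7; -7 < 7 (want ≥) — does not hold.
C3: Y = 7 is outside [9, 12] — does not hold.
C4: U = 6 = 6 (first disjunct) — holds.
C5: V = -9 > -10, so we need W ≤ 2; but W = 4 > 2 — does not hold.
C6: V = -9, not > -6; antecedent false, conditional vacuously true — holds.
C7: W = 4, not > 6; antecedent false, conditional vacuously true — holds.

No — constraints 1, 2, 3, 5 are not satisfied.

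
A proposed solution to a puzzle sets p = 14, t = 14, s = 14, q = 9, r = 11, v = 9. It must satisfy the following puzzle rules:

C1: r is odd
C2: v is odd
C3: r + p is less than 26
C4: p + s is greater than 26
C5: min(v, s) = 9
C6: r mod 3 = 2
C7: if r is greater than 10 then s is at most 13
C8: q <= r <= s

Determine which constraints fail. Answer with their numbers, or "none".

C1: r = 11 is odd — OK.
C2: v = 9 is odd — OK.
C3: r + p = 11 + 14 = 25; 25 < 26 — OK.
C4: p + s = 14 + 14 = 28; 28 > 26 — OK.
C5: min(9, 14) = 9 — OK.
C6: 11 mod 3 = 2 — OK.
C7: r = 11 > 10, so we need s ≤ 13; but s = 14 > 13 — violated.
C8: values 9 <= 11 <= 14 — OK.

No — constraint 7 is not satisfied.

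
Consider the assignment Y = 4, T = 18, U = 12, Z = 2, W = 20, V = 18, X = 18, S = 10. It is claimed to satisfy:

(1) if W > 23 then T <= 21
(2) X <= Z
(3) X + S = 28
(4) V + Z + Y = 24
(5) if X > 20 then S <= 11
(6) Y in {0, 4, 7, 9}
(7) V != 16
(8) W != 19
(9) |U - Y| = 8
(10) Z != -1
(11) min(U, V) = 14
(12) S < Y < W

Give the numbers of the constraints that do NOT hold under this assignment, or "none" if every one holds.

Constraints 2, 11, and 12 are violated.

(1) W = 20, not > 23; antecedent false, conditional vacuously true — OK.
(2) X = 18, Z = 2; 18 > 2 (want ≤) — violated.
(3) X + S = 18 + 10 = 28 — OK.
(4) V + Z + Y = 18 + 2 + 4 = 24 — OK.
(5) X = 18, not > 20; antecedent false, conditional vacuously true — OK.
(6) Y = 4 is in {0, 4, 7, 9} — OK.
(7) V = 18, and 18 ≠ 16 — OK.
(8) W = 20, and 20 ≠ 19 — OK.
(9) |12 - 4| = 8 — OK.
(10) Z = 2, and 2 ≠ -1 — OK.
(11) min(12, 18) = 12, not 14 — violated.
(12) values 10, 4, 20; S = 10 is not < Y = 4 — violated.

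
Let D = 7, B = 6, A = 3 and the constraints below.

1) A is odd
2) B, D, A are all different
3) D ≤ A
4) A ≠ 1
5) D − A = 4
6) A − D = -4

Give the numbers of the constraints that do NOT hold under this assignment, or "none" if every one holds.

1) A = 3 is odd  ✔
2) values 6, 7, 3 are pairwise distinct  ✔
3) D = 7, A = 3; 7 > 3 (want ≤)  ✘
4) A = 3, and 3 ≠ 1  ✔
5) D − A = 7 − 3 = 4  ✔
6) A − D = 3 − 7 = -4  ✔

Constraint 3 is violated.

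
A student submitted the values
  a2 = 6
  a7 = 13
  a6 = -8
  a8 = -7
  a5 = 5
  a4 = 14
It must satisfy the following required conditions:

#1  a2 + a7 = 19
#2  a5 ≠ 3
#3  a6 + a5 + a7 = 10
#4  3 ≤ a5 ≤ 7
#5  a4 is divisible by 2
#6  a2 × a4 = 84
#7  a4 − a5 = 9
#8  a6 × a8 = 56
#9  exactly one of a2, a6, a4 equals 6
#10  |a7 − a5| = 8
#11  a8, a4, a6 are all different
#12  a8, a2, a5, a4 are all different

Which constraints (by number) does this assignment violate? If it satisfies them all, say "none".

#1 a2 + a7 = 6 + 13 = 19 — holds.
#2 a5 = 5, and 5 ≠ 3 — holds.
#3 a6 + a5 + a7 = -8 + 5 + 13 = 10 — holds.
#4 a5 = 5 lies in [3, 7] — holds.
#5 14 / 2 = 7, so 2 divides 14 — holds.
#6 a2 × a4 = 6 × 14 = 84 — holds.
#7 a4 − a5 = 14 − 5 = 9 — holds.
#8 a6 × a8 = -8 × (-7) = 56 — holds.
#9 a2=6, a6=-8, a4=14; 1 of them equals 6 — holds.
#10 |13 − 5| = 8 — holds.
#11 values -7, 14, -8 are pairwise distinct — holds.
#12 values -7, 6, 5, 14 are pairwise distinct — holds.

Yes — all constraints hold.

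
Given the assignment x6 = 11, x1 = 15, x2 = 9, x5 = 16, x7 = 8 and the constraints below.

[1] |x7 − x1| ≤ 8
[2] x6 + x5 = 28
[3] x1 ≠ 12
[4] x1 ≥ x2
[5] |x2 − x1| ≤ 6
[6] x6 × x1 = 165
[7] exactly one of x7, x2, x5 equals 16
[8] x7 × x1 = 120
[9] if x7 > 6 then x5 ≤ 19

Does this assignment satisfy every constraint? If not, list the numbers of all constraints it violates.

[1] |8 − 15| = 7; 7 ≤ 8 — satisfied.
[2] x6 + x5 = 11 + 16 = 27, not 28 — violated.
[3] x1 = 15, and 15 ≠ 12 — satisfied.
[4] x1 = 15, x2 = 9; 15 ≥ 9 — satisfied.
[5] |9 − 15| = 6; 6 ≤ 6 — satisfied.
[6] x6 × x1 = 11 × 15 = 165 — satisfied.
[7] x7=8, x2=9, x5=16; 1 of them equals 16 — satisfied.
[8] x7 × x1 = 8 × 15 = 120 — satisfied.
[9] x7 = 8 > 6, so we need x5 ≤ 19; x5 = 16 ≤ 19 — satisfied.

Constraint 2 is violated.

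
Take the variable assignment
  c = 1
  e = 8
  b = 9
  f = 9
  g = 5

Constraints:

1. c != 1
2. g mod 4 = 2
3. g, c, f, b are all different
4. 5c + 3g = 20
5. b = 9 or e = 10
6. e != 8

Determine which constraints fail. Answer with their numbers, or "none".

Violated: 1, 2, 3, and 6.

1. c = 1, but 1 is required to differ  false
2. 5 mod 4 = 1, not 2  false
3. f = b = 9, not all different  false
4. 5c + 3g = 5(1) + 3(5) = 20  true
5. b = 9 = 9 (first disjunct)  true
6. e = 8, but 8 is required to differ  false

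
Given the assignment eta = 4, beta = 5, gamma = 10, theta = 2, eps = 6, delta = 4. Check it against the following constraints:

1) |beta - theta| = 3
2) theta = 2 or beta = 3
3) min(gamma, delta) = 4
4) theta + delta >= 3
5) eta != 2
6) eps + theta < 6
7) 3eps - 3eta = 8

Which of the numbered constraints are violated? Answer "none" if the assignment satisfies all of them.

Violated: 6 and 7.

1) |5 - 2| = 3 — satisfied.
2) theta = 2 = 2 (first disjunct) — satisfied.
3) min(10, 4) = 4 — satisfied.
4) theta + delta = 2 + 4 = 6; 6 ≥ 3 — satisfied.
5) eta = 4, and 4 ≠ 2 — satisfied.
6) eps + theta = 6 + 2 = 8; 8 ≥ 6, bound 6 not met — violated.
7) 3eps - 3eta = 3(6) - 3(4) = 6, not 8 — violated.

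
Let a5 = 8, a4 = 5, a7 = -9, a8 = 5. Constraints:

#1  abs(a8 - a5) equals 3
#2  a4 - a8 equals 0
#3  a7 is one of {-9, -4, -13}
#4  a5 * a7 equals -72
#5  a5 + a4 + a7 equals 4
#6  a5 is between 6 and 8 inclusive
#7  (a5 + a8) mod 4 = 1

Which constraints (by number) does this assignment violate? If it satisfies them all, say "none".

The assignment satisfies every constraint.

#1 abs(5 - 8) = 3  true
#2 a4 - a8 = 5 - 5 = 0  true
#3 a7 = -9 is in {-9, -4, -13}  true
#4 a5 * a7 = 8 * (-9) = -72  true
#5 a5 + a4 + a7 = 8 + 5 + (-9) = 4  true
#6 a5 = 8 lies in [6, 8]  true
#7 a5 + a8 = 13; 13 mod 4 = 1  true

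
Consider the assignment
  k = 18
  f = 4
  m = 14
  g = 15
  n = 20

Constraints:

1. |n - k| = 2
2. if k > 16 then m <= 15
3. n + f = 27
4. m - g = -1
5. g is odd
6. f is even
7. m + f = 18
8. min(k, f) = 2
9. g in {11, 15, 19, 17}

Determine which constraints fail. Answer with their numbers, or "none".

1. |20 - 18| = 2 — holds.
2. k = 18 > 16, so we need m ≤ 15; m = 14 ≤ 15 — holds.
3. n + f = 20 + 4 = 24, not 27 — does not hold.
4. m - g = 14 - 15 = -1 — holds.
5. g = 15 is odd — holds.
6. f = 4 is even — holds.
7. m + f = 14 + 4 = 18 — holds.
8. min(18, 4) = 4, not 2 — does not hold.
9. g = 15 is in {11, 15, 19, 17} — holds.

Constraints 3, 8 do not hold.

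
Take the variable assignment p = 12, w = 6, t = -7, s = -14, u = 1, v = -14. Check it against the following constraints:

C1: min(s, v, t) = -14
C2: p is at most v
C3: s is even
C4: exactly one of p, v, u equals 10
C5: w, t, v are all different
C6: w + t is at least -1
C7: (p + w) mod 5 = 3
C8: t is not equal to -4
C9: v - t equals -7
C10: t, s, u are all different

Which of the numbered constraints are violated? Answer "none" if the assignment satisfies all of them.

Constraints 2, 4 are violated.

C1: min(-14, -14, -7) = -14  holds
C2: p = 12, v = -14; 12 > -14 (want ≤)  fails
C3: s = -14 is even  holds
C4: p=12, v=-14, u=1; 0 of them equal 10, not exactly one  fails
C5: values 6, -7, -14 are pairwise distinct  holds
C6: w + t = 6 + (-7) = -1; -1 ≥ -1  holds
C7: p + w = 18; 18 mod 5 = 3  holds
C8: t = -7, and -7 ≠ -4  holds
C9: v - t = -14 - (-7) = -7  holds
C10: values -7, -14, 1 are pairwise distinct  holds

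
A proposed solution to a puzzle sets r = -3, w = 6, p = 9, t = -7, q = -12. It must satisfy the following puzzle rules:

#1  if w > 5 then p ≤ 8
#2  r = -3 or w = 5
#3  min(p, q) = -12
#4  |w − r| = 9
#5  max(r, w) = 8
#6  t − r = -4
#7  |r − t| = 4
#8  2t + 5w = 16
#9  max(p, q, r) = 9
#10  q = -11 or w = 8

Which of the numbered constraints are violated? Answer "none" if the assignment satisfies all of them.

No — constraints 1, 5, and 10 are not satisfied.

#1 w = 6 > 5, so we need p ≤ 8; but p = 9 > 8 — violated.
#2 r = -3 = -3 (first disjunct) — OK.
#3 min(9, -12) = -12 — OK.
#4 |6 − (-3)| = 9 — OK.
#5 max(-3, 6) = 6, not 8 — violated.
#6 t − r = -7 − (-3) = -4 — OK.
#7 |-3 − (-7)| = 4 — OK.
#8 2t + 5w = 2(-7) + 5(6) = 16 — OK.
#9 max(9, -12, -3) = 9 — OK.
#10 q = -12 ≠ -11 and w = 6 ≠ 8; both disjuncts false — violated.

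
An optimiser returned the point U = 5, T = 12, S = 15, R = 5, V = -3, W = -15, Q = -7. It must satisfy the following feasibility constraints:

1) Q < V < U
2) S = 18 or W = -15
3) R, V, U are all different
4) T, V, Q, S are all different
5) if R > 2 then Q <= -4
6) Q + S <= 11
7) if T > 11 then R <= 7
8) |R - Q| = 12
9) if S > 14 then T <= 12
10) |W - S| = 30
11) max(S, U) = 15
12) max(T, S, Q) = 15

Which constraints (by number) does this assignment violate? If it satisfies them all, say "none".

1) values -7 < -3 < 5  yes
2) S = 15 ≠ 18, but W = -15 = -15 (second disjunct)  yes
3) R = U = 5, not all different  no
4) values 12, -3, -7, 15 are pairwise distinct  yes
5) R = 5 > 2, so we need Q ≤ -4; Q = -7 ≤ -4  yes
6) Q + S = -7 + 15 = 8; 8 ≤ 11  yes
7) T = 12 > 11, so we need R ≤ 7; R = 5 ≤ 7  yes
8) |5 - (-7)| = 12  yes
9) S = 15 > 14, so we need T ≤ 12; T = 12 ≤ 12  yes
10) |-15 - 15| = 30  yes
11) max(15, 5) = 15  yes
12) max(12, 15, -7) = 15  yes

Violated: 3.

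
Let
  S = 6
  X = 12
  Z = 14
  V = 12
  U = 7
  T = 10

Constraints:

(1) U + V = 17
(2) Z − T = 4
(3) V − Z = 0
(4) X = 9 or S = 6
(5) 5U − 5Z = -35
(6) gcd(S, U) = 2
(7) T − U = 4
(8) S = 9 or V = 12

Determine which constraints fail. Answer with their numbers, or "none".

(1) U + V = 7 + 12 = 19, not 17 — does not hold.
(2) Z − T = 14 − 10 = 4 — holds.
(3) V − Z = 12 − 14 = -2, not 0 — does not hold.
(4) X = 12 ≠ 9, but S = 6 = 6 (second disjunct) — holds.
(5) 5U − 5Z = 5(7) − 5(14) = -35 — holds.
(6) gcd(6, 7) = 1, not 2 — does not hold.
(7) T − U = 10 − 7 = 3, not 4 — does not hold.
(8) S = 6 ≠ 9, but V = 12 = 12 (second disjunct) — holds.

No — constraints 1, 3, 6, 7 are not satisfied.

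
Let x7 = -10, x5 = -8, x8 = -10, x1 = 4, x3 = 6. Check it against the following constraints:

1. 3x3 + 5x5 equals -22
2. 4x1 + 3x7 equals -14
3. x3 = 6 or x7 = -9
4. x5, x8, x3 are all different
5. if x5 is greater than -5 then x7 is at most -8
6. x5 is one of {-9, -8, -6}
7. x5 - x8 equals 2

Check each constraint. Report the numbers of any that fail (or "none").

1. 3x3 + 5x5 = 3(6) + 5(-8) = -22  ✓
2. 4x1 + 3x7 = 4(4) + 3(-10) = -14  ✓
3. x3 = 6 = 6 (first disjunct)  ✓
4. values -8, -10, 6 are pairwise distinct  ✓
5. x5 = -8, not > -5; antecedent false, conditional vacuously true  ✓
6. x5 = -8 is in {-9, -8, -6}  ✓
7. x5 - x8 = -8 - (-10) = 2  ✓

No violations.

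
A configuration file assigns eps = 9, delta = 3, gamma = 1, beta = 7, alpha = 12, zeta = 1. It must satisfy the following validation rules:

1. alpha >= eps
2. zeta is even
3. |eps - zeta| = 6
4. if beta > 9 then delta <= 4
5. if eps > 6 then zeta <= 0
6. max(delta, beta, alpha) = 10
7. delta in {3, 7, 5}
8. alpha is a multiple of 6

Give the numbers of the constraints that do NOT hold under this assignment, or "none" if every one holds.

No — constraints 2, 3, 5, and 6 are not satisfied.

1. alpha = 12, eps = 9; 12 ≥ 9 — holds.
2. zeta = 1 is odd — does not hold.
3. |9 - 1| = 8, not 6 — does not hold.
4. beta = 7, not > 9; antecedent false, conditional vacuously true — holds.
5. eps = 9 > 6, so we need zeta ≤ 0; but zeta = 1 > 0 — does not hold.
6. max(3, 7, 12) = 12, not 10 — does not hold.
7. delta = 3 is in {3, 7, 5} — holds.
8. 12 / 6 = 2, so 6 divides 12 — holds.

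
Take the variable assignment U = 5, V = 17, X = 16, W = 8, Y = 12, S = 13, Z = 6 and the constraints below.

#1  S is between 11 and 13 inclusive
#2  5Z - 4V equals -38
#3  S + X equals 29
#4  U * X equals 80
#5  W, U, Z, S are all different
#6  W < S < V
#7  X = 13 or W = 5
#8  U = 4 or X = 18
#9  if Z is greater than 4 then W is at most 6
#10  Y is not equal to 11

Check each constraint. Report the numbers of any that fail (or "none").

#1 S = 13 lies in [11, 13]  ✓
#2 5Z - 4V = 5(6) - 4(17) = -38  ✓
#3 S + X = 13 + 16 = 29  ✓
#4 U * X = 5 * 16 = 80  ✓
#5 values 8, 5, 6, 13 are pairwise distinct  ✓
#6 values 8 < 13 < 17  ✓
#7 X = 16 ≠ 13 and W = 8 ≠ 5; both disjuncts false  ✗
#8 U = 5 ≠ 4 and X = 16 ≠ 18; both disjuncts false  ✗
#9 Z = 6 > 4, so we need W ≤ 6; but W = 8 > 6  ✗
#10 Y = 12, and 12 ≠ 11  ✓

Violated: 7, 8, and 9.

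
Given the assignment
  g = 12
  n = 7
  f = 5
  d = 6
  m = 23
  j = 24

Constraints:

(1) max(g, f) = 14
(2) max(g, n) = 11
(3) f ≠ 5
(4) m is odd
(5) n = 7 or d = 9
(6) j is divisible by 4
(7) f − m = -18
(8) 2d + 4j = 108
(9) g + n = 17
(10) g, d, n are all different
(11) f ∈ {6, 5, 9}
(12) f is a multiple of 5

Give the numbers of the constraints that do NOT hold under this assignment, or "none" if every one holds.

(1) max(12, 5) = 12, not 14  FAIL
(2) max(12, 7) = 12, not 11  FAIL
(3) f = 5, but 5 is required to differ  FAIL
(4) m = 23 is odd  OK
(5) n = 7 = 7 (first disjunct)  OK
(6) 24 / 4 = 6, so 4 divides 24  OK
(7) f − m = 5 − 23 = -18  OK
(8) 2d + 4j = 2(6) + 4(24) = 108  OK
(9) g + n = 12 + 7 = 19, not 17  FAIL
(10) values 12, 6, 7 are pairwise distinct  OK
(11) f = 5 is in {6, 5, 9}  OK
(12) 5 / 5 = 1, so 5 divides 5  OK

Violated: 1, 2, 3, 9.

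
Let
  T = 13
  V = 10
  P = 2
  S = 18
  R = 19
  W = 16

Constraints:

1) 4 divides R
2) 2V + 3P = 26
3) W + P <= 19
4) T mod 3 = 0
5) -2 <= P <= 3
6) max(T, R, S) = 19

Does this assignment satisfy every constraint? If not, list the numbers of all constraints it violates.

No — constraints 1 and 4 are not satisfied.

1) 19 = 4*4 + 3, so 4 does not divide 19  FAIL
2) 2V + 3P = 2(10) + 3(2) = 26  OK
3) W + P = 16 + 2 = 18; 18 ≤ 19  OK
4) 13 mod 3 = 1, not 0  FAIL
5) P = 2 lies in [-2, 3]  OK
6) max(13, 19, 18) = 19  OK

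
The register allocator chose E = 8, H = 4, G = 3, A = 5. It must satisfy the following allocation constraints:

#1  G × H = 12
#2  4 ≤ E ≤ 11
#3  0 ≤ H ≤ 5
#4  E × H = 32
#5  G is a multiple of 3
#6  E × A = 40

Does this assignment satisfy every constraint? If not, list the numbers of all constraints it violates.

No violations.

#1 G × H = 3 × 4 = 12  yes
#2 E = 8 lies in [4, 11]  yes
#3 H = 4 lies in [0, 5]  yes
#4 E × H = 8 × 4 = 32  yes
#5 3 / 3 = 1, so 3 divides 3  yes
#6 E × A = 8 × 5 = 40  yes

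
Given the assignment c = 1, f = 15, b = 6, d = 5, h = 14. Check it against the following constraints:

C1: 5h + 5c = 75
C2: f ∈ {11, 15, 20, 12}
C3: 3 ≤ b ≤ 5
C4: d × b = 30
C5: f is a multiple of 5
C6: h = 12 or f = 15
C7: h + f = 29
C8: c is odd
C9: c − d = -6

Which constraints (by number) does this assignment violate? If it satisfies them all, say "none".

C1: 5h + 5c = 5(14) + 5(1) = 75 — holds.
C2: f = 15 is in {11, 15, 20, 12} — holds.
C3: b = 6 is outside [3, 5] — fails.
C4: d × b = 5 × 6 = 30 — holds.
C5: 15 / 5 = 3, so 5 divides 15 — holds.
C6: h = 14 ≠ 12, but f = 15 = 15 (second disjunct) — holds.
C7: h + f = 14 + 15 = 29 — holds.
C8: c = 1 is odd — holds.
C9: c − d = 1 − 5 = -4, not -6 — fails.

Violated: 3 and 9.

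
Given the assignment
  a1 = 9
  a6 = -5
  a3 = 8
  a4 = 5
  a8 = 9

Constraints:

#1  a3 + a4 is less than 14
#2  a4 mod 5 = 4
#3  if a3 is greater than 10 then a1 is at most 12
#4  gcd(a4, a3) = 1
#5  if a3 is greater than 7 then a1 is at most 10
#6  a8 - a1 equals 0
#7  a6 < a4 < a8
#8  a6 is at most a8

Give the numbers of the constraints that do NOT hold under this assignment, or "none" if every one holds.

Violated: 2.

#1 a3 + a4 = 8 + 5 = 13; 13 < 14  true
#2 5 mod 5 = 0, not 4  false
#3 a3 = 8, not > 10; antecedent false, conditional vacuously true  true
#4 gcd(5, 8) = 1  true
#5 a3 = 8 > 7, so we need a1 ≤ 10; a1 = 9 ≤ 10  true
#6 a8 - a1 = 9 - 9 = 0  true
#7 values -5 < 5 < 9  true
#8 a6 = -5, a8 = 9; -5 ≤ 9  true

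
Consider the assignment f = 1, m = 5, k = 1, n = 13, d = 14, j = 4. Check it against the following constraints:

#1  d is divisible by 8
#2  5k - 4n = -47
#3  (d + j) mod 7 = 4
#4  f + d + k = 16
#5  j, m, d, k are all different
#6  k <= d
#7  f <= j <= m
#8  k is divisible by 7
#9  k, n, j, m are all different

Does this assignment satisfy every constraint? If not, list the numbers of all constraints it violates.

#1 14 = 8*1 + 6, so 8 does not divide 14 — fails.
#2 5k - 4n = 5(1) - 4(13) = -47 — holds.
#3 d + j = 18; 18 mod 7 = 4 — holds.
#4 f + d + k = 1 + 14 + 1 = 16 — holds.
#5 values 4, 5, 14, 1 are pairwise distinct — holds.
#6 k = 1, d = 14; 1 ≤ 14 — holds.
#7 values 1 <= 4 <= 5 — holds.
#8 1 = 7*0 + 1, so 7 does not divide 1 — fails.
#9 values 1, 13, 4, 5 are pairwise distinct — holds.

No — constraints 1 and 8 are not satisfied.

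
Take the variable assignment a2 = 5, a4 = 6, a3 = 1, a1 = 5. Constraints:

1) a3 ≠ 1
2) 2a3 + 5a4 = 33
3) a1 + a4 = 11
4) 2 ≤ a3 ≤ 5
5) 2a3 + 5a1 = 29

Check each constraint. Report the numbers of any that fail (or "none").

1) a3 = 1, but 1 is required to differ  no
2) 2a3 + 5a4 = 2(1) + 5(6) = 32, not 33  no
3) a1 + a4 = 5 + 6 = 11  yes
4) a3 = 1 is outside [2, 5]  no
5) 2a3 + 5a1 = 2(1) + 5(5) = 27, not 29  no

No — constraints 1, 2, 4, 5 are not satisfied.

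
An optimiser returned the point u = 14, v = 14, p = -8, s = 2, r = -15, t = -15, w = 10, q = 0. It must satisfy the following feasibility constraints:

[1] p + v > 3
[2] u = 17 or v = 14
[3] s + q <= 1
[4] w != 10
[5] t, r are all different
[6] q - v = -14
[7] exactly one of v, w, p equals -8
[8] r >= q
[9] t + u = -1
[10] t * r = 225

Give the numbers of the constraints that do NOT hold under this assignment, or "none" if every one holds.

The assignment fails constraints 3, 4, 5, and 8.

[1] p + v = -8 + 14 = 6; 6 > 3  ✔
[2] u = 14 ≠ 17, but v = 14 = 14 (second disjunct)  ✔
[3] s + q = 2 + 0 = 2; 2 > 1, bound 1 not met  ✘
[4] w = 10, but 10 is required to differ  ✘
[5] t = r = -15, not all different  ✘
[6] q - v = 0 - 14 = -14  ✔
[7] v=14, w=10, p=-8; 1 of them equals -8  ✔
[8] r = -15, q = 0; -15 < 0 (want ≥)  ✘
[9] t + u = -15 + 14 = -1  ✔
[10] t * r = -15 * (-15) = 225  ✔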